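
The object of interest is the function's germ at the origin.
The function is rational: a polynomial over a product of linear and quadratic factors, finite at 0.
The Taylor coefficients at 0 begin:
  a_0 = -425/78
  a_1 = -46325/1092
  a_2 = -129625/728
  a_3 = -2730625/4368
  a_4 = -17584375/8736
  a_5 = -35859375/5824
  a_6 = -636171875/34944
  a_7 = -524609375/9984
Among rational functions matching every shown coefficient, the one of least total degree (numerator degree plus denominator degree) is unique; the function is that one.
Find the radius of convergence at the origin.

The radius of convergence is 2/5.

No rational of total degree below 3 reproduces all 8 coefficients; solving the [1/2] Pade equations on them gives f(γ) = (-17*γ/7 - 34/39)/(γ - 2/5)**2, whose expansion matches every shown term.
Denominator factor (γ - 2/5)^2: pole of order 2 at 2/5, modulus 2/5.
The radius of convergence is the smallest modulus among the singular points: 2/5.


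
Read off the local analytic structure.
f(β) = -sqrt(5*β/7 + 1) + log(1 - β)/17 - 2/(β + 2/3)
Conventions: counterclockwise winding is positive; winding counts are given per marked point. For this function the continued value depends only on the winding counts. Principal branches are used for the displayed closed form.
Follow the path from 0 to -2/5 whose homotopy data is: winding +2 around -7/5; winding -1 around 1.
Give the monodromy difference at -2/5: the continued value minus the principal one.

The rational part is single-valued and drops out of the difference; each branch term changes only by its own monodromy.
(-1)*sqrt(1 - β/(-7/5)): winding +2 is even, the square root returns to the same sheet, contribution 0.
(1/17)*log(1 - β/(1)): each positive loop around 1 adds 2*pi*i to the log, so winding -1 contributes (1/17)*(-1)*2*pi*i = -(2/17)*pi*i.
Summing the contributions at β = -2/5 gives -(2/17)*pi*i.

Continued minus principal equals -(2/17)*pi*i.


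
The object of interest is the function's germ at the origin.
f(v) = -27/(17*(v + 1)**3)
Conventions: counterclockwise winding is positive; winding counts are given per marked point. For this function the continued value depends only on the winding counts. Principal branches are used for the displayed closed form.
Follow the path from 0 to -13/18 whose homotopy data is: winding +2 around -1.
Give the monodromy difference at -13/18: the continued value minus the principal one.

Continued minus principal equals 0.

The function is rational, hence single-valued: continuing it around any pole returns the same value, so the difference is 0.


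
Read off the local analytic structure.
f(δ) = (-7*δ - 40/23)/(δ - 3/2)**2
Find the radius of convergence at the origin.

The radius of convergence is 3/2.

Denominator factor (δ - 3/2)^2: pole of order 2 at 3/2, modulus 3/2.
The radius of convergence is the smallest modulus among the singular points: 3/2.


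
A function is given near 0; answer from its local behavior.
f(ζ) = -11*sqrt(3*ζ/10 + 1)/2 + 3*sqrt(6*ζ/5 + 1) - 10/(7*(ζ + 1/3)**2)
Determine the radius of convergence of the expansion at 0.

The radius of convergence is 1/3.

Denominator factor (ζ + 1/3)^2: pole of order 2 at -1/3, modulus 1/3.
Branch term (3)*sqrt(1 - ζ/(-5/6)): its argument vanishes at ζ = -5/6, a square-root branch point, modulus 5/6.
Branch term (-11/2)*sqrt(1 - ζ/(-10/3)): its argument vanishes at ζ = -10/3, a square-root branch point, modulus 10/3.
The radius of convergence is the smallest modulus among the singular points: 1/3.


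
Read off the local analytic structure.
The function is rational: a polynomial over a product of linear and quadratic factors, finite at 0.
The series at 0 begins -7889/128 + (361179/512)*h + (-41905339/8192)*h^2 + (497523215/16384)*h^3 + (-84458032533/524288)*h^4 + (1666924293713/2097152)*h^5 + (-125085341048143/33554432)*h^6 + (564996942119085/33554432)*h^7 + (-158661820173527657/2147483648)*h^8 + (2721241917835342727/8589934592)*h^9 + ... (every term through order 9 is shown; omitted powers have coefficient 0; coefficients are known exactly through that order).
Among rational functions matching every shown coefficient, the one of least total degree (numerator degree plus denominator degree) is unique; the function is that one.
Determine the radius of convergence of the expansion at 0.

The radius of convergence is 2/7.

No rational of total degree below 8 reproduces all 10 coefficients; solving the [1/7] Pade equations on them gives f(h) = (9*h/8 - 23/4)/((h + 2/7)**3*(h**2 + 3*h/4 + 2)**2), whose expansion matches every shown term.
Denominator factor (h + 2/7)^3: pole of order 3 at -2/7, modulus 2/7.
Denominator factor (h**2 + 3*h/4 + 2)^2: discriminant -119/16, complex-conjugate roots (-3/8) + ((1/8)*sqrt(119))*i and (-3/8) - ((1/8)*sqrt(119))*i; poles of order 2, moduli sqrt(2) and sqrt(2).
The radius of convergence is the smallest modulus among the singular points: 2/7.


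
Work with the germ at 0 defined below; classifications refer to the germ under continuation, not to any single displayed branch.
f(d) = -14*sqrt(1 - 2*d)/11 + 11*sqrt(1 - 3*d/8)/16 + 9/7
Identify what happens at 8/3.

The point is an algebraic (square-root) branch point.

The term (11/16)*sqrt(1 - d/(8/3)) has argument 1 - 8/3/(8/3) = 0 at 8/3: a square-root (algebraic, two-sheeted) branch point; the remaining terms are analytic or single-valued there.


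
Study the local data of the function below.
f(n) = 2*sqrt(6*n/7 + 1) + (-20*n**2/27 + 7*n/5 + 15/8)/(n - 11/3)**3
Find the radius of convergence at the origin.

Denominator factor (n - 11/3)^3: pole of order 3 at 11/3, modulus 11/3.
Branch term (2)*sqrt(1 - n/(-7/6)): its argument vanishes at n = -7/6, a square-root branch point, modulus 7/6.
The radius of convergence is the smallest modulus among the singular points: 7/6.

The radius of convergence is 7/6.


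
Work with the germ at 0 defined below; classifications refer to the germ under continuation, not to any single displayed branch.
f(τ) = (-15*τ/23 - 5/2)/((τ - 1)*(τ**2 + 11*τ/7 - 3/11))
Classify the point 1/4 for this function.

Denominator factors: τ**2 + 11*τ/7 - 3/11 = 225/1232 at τ = 1/4; τ - 1 = -3/4 at τ = 1/4 — none vanishes.
So the germ continues analytically to 1/4.

The point is a regular point.


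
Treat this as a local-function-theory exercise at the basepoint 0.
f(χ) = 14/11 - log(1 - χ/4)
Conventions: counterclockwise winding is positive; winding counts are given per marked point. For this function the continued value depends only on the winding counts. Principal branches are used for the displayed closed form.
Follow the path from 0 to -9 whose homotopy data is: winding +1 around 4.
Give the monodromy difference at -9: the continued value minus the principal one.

The rational part is single-valued and drops out of the difference; each branch term changes only by its own monodromy.
(-1)*log(1 - χ/(4)): each positive loop around 4 adds 2*pi*i to the log, so winding +1 contributes (-1)*(1)*2*pi*i = -(2)*pi*i.
Summing the contributions at χ = -9 gives -(2)*pi*i.

Continued minus principal equals -(2)*pi*i.


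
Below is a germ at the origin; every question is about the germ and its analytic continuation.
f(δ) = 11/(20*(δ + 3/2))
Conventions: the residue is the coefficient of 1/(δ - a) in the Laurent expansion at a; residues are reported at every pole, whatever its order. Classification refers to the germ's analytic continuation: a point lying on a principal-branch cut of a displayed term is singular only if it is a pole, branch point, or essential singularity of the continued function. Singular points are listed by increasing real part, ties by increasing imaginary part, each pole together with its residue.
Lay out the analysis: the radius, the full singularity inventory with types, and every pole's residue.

Radius of convergence at 0: 3/2.
At -3/2: a pole of order 1; residue 11/20.

Denominator factor (δ + 3/2): pole of order 1 at -3/2, modulus 3/2.
The radius of convergence is the smallest modulus among the singular points: 3/2.
At the order-1 pole -3/2 set g(δ) = (δ - (-3/2))*f(δ) = 11/20.
Simple pole: residue = g(a) at a = -3/2, which is 11/20.


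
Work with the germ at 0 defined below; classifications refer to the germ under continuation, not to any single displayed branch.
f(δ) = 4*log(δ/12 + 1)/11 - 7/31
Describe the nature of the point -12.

The term (4/11)*log(1 - δ/(-12)) has argument 1 - -12/(-12) = 0 at -12: a logarithmic (infinitely-sheeted) branch point; the remaining terms are analytic or single-valued there.

The point is a logarithmic branch point.


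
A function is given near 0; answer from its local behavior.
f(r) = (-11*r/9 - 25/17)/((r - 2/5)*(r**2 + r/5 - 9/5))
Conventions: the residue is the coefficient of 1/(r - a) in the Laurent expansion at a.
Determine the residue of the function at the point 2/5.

The residue is 7495/5967.

At the order-1 pole 2/5 set g(r) = (r - (2/5))*f(r) = (-11*r/9 - 25/17)/(r**2 + r/5 - 9/5).
Simple pole: residue = g(a) at a = 2/5, which is 7495/5967.


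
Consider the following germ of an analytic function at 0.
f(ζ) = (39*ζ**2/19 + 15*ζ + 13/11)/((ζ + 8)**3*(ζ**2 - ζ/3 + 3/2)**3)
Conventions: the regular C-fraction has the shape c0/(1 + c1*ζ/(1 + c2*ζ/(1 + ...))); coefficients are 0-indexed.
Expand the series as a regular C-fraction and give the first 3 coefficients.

The regular C-fraction coefficients are [13/19008, -4051/312, 915546835/72042984].

Taylor coefficients (expand at 0): a_0 = 13/19008, a_1 = 4051/456192, a_2 = 763747/312035328.
c0 = a_0 = 13/19008. Peel one level at a time: if S = 1 + c*ζ/S' with S'(0) = 1, then c is the ζ-coefficient of S and S' = c*ζ/(S - 1).
S_1 = c0/f = 1 + (-4051/312)*ζ + (915546835/5548608)*ζ^2 + ...; c1 = -4051/312.
S_2 = c1*ζ/(S_1 - 1) = 1 + (915546835/72042984)*ζ + ...; c2 = 915546835/72042984.


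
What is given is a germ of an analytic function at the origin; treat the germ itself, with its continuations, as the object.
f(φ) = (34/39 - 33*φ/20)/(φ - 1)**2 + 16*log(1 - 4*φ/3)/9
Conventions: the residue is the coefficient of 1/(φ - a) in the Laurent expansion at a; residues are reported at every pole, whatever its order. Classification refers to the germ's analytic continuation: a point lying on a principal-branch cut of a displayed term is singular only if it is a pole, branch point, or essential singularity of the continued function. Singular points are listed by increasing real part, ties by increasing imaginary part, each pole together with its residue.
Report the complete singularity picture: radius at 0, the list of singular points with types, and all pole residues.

Radius of convergence at 0: 3/4.
At 3/4: a logarithmic branch point.
At 1: a pole of order 2; residue -33/20.

Denominator factor (φ - 1)^2: pole of order 2 at 1, modulus 1.
Branch term (16/9)*log(1 - φ/(3/4)): its argument vanishes at φ = 3/4, a logarithmic branch point, modulus 3/4.
The radius of convergence is the smallest modulus among the singular points: 3/4.
The branch term is analytic at 1 and contributes nothing to the residue; only the rational part matters.
At the order-2 pole 1 set g(φ) = (φ - (1))^2*(rational part) = 34/39 - 33*φ/20.
Order-2 pole: residue = g'(a); g'(1) = -33/20, so the residue is -33/20.
List the singular points by increasing real part (a conjugate pair: the negative imaginary part first).


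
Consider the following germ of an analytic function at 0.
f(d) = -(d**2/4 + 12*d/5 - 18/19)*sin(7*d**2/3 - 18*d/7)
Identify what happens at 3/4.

There is no denominator, hence no pole anywhere.
The factor -sin(7*d**2/3 - 18*d/7) is entire.
So the germ continues analytically to 3/4.

The point is a regular point.


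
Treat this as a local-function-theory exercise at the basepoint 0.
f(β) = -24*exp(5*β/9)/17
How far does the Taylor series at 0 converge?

The radius of convergence is infinite.

The factor exp(5*β/9) is entire and contributes no finite singular point.
The polynomial part has no poles.
No finite singular points: the Taylor series at 0 converges everywhere.


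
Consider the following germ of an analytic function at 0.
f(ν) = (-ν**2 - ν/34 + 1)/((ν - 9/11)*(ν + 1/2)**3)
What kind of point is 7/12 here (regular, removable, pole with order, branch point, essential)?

The point is a regular point.

Denominator factors: ν - 9/11 = -31/132 at ν = 7/12; ν + 1/2 = 13/12 at ν = 7/12 — none vanishes.
So the germ continues analytically to 7/12.


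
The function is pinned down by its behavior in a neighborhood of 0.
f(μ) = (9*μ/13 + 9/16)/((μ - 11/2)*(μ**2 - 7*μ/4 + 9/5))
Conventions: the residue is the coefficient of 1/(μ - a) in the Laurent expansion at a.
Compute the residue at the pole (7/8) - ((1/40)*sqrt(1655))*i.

The residue is (-1515/15548) - ((12999/5146388)*sqrt(1655))*i.

The factor μ**2 - 7*μ/4 + 9/5 splits as (μ - a)(μ - a') with a = (7/8) - ((1/40)*sqrt(1655))*i, a' = (7/8) + ((1/40)*sqrt(1655))*i. At the order-1 pole a set g(μ) = (μ - a)*f(μ) = [(9*μ/13 + 9/16)/(μ - 11/2)] / (μ - a').
Simple pole: residue = g(a) at a = (7/8) - ((1/40)*sqrt(1655))*i, which is (-1515/15548) - ((12999/5146388)*sqrt(1655))*i.


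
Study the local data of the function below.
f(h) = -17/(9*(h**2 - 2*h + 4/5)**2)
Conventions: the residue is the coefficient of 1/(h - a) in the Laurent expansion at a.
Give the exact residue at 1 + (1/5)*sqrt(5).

The factor h**2 - 2*h + 4/5 splits as (h - a)(h - a') with a = 1 + (1/5)*sqrt(5), a' = 1 - (1/5)*sqrt(5). At the order-2 pole a set g(h) = (h - a)^2*f(h) = [-17/9] / (h - a')^2.
Order-2 pole: residue = g'(a); g'(1 + (1/5)*sqrt(5)) = (85/36)*sqrt(5), so the residue is (85/36)*sqrt(5).

The residue is (85/36)*sqrt(5).


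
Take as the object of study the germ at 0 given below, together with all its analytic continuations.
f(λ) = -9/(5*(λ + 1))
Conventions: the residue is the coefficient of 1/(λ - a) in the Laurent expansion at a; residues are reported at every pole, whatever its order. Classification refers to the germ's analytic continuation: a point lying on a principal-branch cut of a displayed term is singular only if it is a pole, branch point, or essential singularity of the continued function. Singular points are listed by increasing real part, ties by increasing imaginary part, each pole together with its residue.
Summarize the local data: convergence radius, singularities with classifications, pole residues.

Radius of convergence at 0: 1.
At -1: a pole of order 1; residue -9/5.

Denominator factor (λ + 1): pole of order 1 at -1, modulus 1.
The radius of convergence is the smallest modulus among the singular points: 1.
At the order-1 pole -1 set g(λ) = (λ - (-1))*f(λ) = -9/5.
Simple pole: residue = g(a) at a = -1, which is -9/5.


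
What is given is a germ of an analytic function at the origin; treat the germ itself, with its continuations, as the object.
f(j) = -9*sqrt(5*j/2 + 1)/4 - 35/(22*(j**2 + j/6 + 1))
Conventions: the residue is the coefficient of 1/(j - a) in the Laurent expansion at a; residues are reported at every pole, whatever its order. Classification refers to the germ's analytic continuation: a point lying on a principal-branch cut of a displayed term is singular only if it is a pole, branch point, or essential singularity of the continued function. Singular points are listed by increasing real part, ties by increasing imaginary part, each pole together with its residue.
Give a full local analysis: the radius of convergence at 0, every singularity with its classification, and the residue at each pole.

Radius of convergence at 0: 2/5.
At -2/5: an algebraic (square-root) branch point.
At (-1/12) - ((1/12)*sqrt(143))*i: a pole of order 1; residue -((105/1573)*sqrt(143))*i.
At (-1/12) + ((1/12)*sqrt(143))*i: a pole of order 1; residue ((105/1573)*sqrt(143))*i.

Denominator factor (j**2 + j/6 + 1): discriminant -143/36, complex-conjugate roots (-1/12) + ((1/12)*sqrt(143))*i and (-1/12) - ((1/12)*sqrt(143))*i; poles of order 1, moduli 1 and 1.
Branch term (-9/4)*sqrt(1 - j/(-2/5)): its argument vanishes at j = -2/5, a square-root branch point, modulus 2/5.
The radius of convergence is the smallest modulus among the singular points: 2/5.
The branch term is analytic at (-1/12) - ((1/12)*sqrt(143))*i and contributes nothing to the residue; only the rational part matters.
The factor j**2 + j/6 + 1 splits as (j - a)(j - a') with a = (-1/12) - ((1/12)*sqrt(143))*i, a' = (-1/12) + ((1/12)*sqrt(143))*i. At the order-1 pole a set g(j) = (j - a)*(rational part) = [-35/22] / (j - a').
Simple pole: residue = g(a) at a = (-1/12) - ((1/12)*sqrt(143))*i, which is -((105/1573)*sqrt(143))*i.
The branch term is analytic at (-1/12) + ((1/12)*sqrt(143))*i and contributes nothing to the residue; only the rational part matters.
The factor j**2 + j/6 + 1 splits as (j - a)(j - a') with a = (-1/12) + ((1/12)*sqrt(143))*i, a' = (-1/12) - ((1/12)*sqrt(143))*i. At the order-1 pole a set g(j) = (j - a)*(rational part) = [-35/22] / (j - a').
Simple pole: residue = g(a) at a = (-1/12) + ((1/12)*sqrt(143))*i, which is ((105/1573)*sqrt(143))*i.
List the singular points by increasing real part (a conjugate pair: the negative imaginary part first).


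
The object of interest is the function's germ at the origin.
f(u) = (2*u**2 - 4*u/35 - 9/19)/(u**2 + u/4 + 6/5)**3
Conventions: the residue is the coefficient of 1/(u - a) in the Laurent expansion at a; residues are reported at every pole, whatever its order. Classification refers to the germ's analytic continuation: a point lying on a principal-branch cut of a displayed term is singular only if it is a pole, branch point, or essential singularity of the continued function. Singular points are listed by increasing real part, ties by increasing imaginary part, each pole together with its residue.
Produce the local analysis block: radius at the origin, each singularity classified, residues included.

Radius of convergence at 0: (1/5)*sqrt(30).
At (-1/8) - ((1/40)*sqrt(1895))*i: a pole of order 3; residue ((7383680/7240511887)*sqrt(1895))*i.
At (-1/8) + ((1/40)*sqrt(1895))*i: a pole of order 3; residue -((7383680/7240511887)*sqrt(1895))*i.


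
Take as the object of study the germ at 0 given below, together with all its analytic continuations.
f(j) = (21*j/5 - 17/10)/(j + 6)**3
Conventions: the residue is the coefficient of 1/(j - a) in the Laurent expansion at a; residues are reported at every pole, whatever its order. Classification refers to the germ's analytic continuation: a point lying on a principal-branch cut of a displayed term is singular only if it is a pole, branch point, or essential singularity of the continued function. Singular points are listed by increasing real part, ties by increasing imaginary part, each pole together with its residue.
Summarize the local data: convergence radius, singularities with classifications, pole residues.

Denominator factor (j + 6)^3: pole of order 3 at -6, modulus 6.
The radius of convergence is the smallest modulus among the singular points: 6.
At the order-3 pole -6 set g(j) = (j - (-6))^3*f(j) = 21*j/5 - 17/10.
Order-3 pole: residue = g''(a)/2; g''(-6) = 0, so the residue is 0.

Radius of convergence at 0: 6.
At -6: a pole of order 3; residue 0.


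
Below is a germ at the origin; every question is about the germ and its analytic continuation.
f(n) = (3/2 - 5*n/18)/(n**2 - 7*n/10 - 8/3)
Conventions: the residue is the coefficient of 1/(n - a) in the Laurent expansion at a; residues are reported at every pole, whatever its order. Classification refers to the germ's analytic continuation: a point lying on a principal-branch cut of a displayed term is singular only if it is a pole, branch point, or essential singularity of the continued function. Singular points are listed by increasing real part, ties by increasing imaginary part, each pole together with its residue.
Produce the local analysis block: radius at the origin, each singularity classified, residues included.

Radius of convergence at 0: -7/20 + (1/60)*sqrt(10041).
At 7/20 - (1/60)*sqrt(10041): a pole of order 1; residue -5/36 - (505/120492)*sqrt(10041).
At 7/20 + (1/60)*sqrt(10041): a pole of order 1; residue -5/36 + (505/120492)*sqrt(10041).

Denominator factor (n**2 - 7*n/10 - 8/3): discriminant 3347/300, real irrational roots 7/20 + (1/60)*sqrt(10041) and 7/20 - (1/60)*sqrt(10041); poles of order 1, moduli 7/20 + (1/60)*sqrt(10041) and -7/20 + (1/60)*sqrt(10041).
The radius of convergence is the smallest modulus among the singular points: -7/20 + (1/60)*sqrt(10041).
The factor n**2 - 7*n/10 - 8/3 splits as (n - a)(n - a') with a = 7/20 - (1/60)*sqrt(10041), a' = 7/20 + (1/60)*sqrt(10041). At the order-1 pole a set g(n) = (n - a)*f(n) = [3/2 - 5*n/18] / (n - a').
Simple pole: residue = g(a) at a = 7/20 - (1/60)*sqrt(10041), which is -5/36 - (505/120492)*sqrt(10041).
The factor n**2 - 7*n/10 - 8/3 splits as (n - a)(n - a') with a = 7/20 + (1/60)*sqrt(10041), a' = 7/20 - (1/60)*sqrt(10041). At the order-1 pole a set g(n) = (n - a)*f(n) = [3/2 - 5*n/18] / (n - a').
Simple pole: residue = g(a) at a = 7/20 + (1/60)*sqrt(10041), which is -5/36 + (505/120492)*sqrt(10041).
List the singular points by increasing real part (a conjugate pair: the negative imaginary part first).


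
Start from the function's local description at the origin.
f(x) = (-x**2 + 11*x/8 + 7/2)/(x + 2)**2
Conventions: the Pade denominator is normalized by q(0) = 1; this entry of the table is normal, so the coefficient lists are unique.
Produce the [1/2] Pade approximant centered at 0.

Taylor coefficients needed (expand at 0): a_0 = 7/8, a_1 = -17/32, a_2 = 1/16, a_3 = 9/128.
Write the denominator as Q(x) = 1 + q1*x + q2*x^2. Requiring Q*f - P = O(x^4) with deg P <= 1 kills the coefficients of x^2..x^3 in Q*f:
  x^2: a_2 + q1*a_1 + q2*a_0 = 0, i.e. 1/16 + (-17/32)*q1 + (7/8)*q2 = 0.
  x^3: a_3 + q1*a_2 + q2*a_1 = 0, i.e. 9/128 + (1/16)*q1 + (-17/32)*q2 = 0.
Solving this linear system: q1 = 97/233, q2 = 169/932.
The numerator is Q*f truncated at degree 1: P0 = a_0 = 7/8; P1 = a_1 + q1*a_0 = -1245/7456.

The Pade approximant has numerator coefficients [7/8, -1245/7456]; denominator coefficients [1, 97/233, 169/932].


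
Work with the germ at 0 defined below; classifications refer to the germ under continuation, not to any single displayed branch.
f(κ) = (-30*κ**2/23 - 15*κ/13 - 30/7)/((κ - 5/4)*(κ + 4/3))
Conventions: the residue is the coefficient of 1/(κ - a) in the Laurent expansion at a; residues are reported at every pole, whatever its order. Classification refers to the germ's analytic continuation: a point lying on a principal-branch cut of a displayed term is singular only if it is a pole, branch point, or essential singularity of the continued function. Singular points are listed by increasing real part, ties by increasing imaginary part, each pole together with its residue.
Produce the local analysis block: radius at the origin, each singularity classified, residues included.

Radius of convergence at 0: 5/4.
At -4/3: a pole of order 1; residue 127240/64883.
At 5/4: a pole of order 1; residue -390105/129766.

Denominator factor (κ - 5/4): pole of order 1 at 5/4, modulus 5/4.
Denominator factor (κ + 4/3): pole of order 1 at -4/3, modulus 4/3.
The radius of convergence is the smallest modulus among the singular points: 5/4.
At the order-1 pole -4/3 set g(κ) = (κ - (-4/3))*f(κ) = (-30*κ**2/23 - 15*κ/13 - 30/7)/(κ - 5/4).
Simple pole: residue = g(a) at a = -4/3, which is 127240/64883.
At the order-1 pole 5/4 set g(κ) = (κ - (5/4))*f(κ) = (-30*κ**2/23 - 15*κ/13 - 30/7)/(κ + 4/3).
Simple pole: residue = g(a) at a = 5/4, which is -390105/129766.
List the singular points by increasing real part (a conjugate pair: the negative imaginary part first).


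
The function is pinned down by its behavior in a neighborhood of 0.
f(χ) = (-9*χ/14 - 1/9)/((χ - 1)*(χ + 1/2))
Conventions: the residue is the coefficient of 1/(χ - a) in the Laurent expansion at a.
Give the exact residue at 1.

The residue is -95/189.

At the order-1 pole 1 set g(χ) = (χ - (1))*f(χ) = (-9*χ/14 - 1/9)/(χ + 1/2).
Simple pole: residue = g(a) at a = 1, which is -95/189.


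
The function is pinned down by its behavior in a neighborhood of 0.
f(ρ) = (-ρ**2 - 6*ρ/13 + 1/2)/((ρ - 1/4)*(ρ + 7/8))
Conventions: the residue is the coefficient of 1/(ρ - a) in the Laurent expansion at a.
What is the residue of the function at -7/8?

The residue is -115/936.

At the order-1 pole -7/8 set g(ρ) = (ρ - (-7/8))*f(ρ) = (-ρ**2 - 6*ρ/13 + 1/2)/(ρ - 1/4).
Simple pole: residue = g(a) at a = -7/8, which is -115/936.


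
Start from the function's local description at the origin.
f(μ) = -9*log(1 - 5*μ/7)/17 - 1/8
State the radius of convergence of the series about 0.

The radius of convergence is 7/5.

Branch term (-9/17)*log(1 - μ/(7/5)): its argument vanishes at μ = 7/5, a logarithmic branch point, modulus 7/5.
The radius of convergence is the smallest modulus among the singular points: 7/5.


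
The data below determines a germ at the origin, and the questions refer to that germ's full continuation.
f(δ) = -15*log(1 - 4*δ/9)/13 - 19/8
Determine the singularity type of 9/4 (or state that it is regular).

The term (-15/13)*log(1 - δ/(9/4)) has argument 1 - 9/4/(9/4) = 0 at 9/4: a logarithmic (infinitely-sheeted) branch point; the remaining terms are analytic or single-valued there.

The point is a logarithmic branch point.


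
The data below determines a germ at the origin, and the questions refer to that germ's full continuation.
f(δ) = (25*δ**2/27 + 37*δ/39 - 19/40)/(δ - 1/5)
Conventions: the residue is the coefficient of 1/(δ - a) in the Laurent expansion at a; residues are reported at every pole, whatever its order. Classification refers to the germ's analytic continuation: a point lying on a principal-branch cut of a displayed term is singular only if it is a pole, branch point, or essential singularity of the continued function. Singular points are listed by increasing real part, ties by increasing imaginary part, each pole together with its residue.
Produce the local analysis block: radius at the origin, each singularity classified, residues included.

Radius of convergence at 0: 1/5.
At 1/5: a pole of order 1; residue -697/2808.

Denominator factor (δ - 1/5): pole of order 1 at 1/5, modulus 1/5.
The radius of convergence is the smallest modulus among the singular points: 1/5.
At the order-1 pole 1/5 set g(δ) = (δ - (1/5))*f(δ) = 25*δ**2/27 + 37*δ/39 - 19/40.
Simple pole: residue = g(a) at a = 1/5, which is -697/2808.


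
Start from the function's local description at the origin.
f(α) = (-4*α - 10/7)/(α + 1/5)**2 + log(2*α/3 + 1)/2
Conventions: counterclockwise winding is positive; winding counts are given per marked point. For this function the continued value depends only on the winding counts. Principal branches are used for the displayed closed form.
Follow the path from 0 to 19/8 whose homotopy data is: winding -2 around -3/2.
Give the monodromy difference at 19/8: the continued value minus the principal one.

The rational part is single-valued and drops out of the difference; each branch term changes only by its own monodromy.
(1/2)*log(1 - α/(-3/2)): each positive loop around -3/2 adds 2*pi*i to the log, so winding -2 contributes (1/2)*(-2)*2*pi*i = -(2)*pi*i.
Summing the contributions at α = 19/8 gives -(2)*pi*i.

Continued minus principal equals -(2)*pi*i.


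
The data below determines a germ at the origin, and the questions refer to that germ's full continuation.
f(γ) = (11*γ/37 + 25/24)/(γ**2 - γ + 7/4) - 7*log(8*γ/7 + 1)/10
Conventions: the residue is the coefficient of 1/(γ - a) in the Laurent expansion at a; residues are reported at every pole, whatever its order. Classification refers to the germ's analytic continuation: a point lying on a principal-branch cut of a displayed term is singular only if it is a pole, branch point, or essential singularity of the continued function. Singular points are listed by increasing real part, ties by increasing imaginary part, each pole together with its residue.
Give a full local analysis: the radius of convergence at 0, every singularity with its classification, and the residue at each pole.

Radius of convergence at 0: 7/8.
At -7/8: a logarithmic branch point.
At (1/2) - ((1/2)*sqrt(6))*i: a pole of order 1; residue (11/74) + ((1057/5328)*sqrt(6))*i.
At (1/2) + ((1/2)*sqrt(6))*i: a pole of order 1; residue (11/74) - ((1057/5328)*sqrt(6))*i.

Denominator factor (γ**2 - γ + 7/4): discriminant -6, complex-conjugate roots (1/2) + ((1/2)*sqrt(6))*i and (1/2) - ((1/2)*sqrt(6))*i; poles of order 1, moduli (1/2)*sqrt(7) and (1/2)*sqrt(7).
Branch term (-7/10)*log(1 - γ/(-7/8)): its argument vanishes at γ = -7/8, a logarithmic branch point, modulus 7/8.
The radius of convergence is the smallest modulus among the singular points: 7/8.
The branch term is analytic at (1/2) - ((1/2)*sqrt(6))*i and contributes nothing to the residue; only the rational part matters.
The factor γ**2 - γ + 7/4 splits as (γ - a)(γ - a') with a = (1/2) - ((1/2)*sqrt(6))*i, a' = (1/2) + ((1/2)*sqrt(6))*i. At the order-1 pole a set g(γ) = (γ - a)*(rational part) = [11*γ/37 + 25/24] / (γ - a').
Simple pole: residue = g(a) at a = (1/2) - ((1/2)*sqrt(6))*i, which is (11/74) + ((1057/5328)*sqrt(6))*i.
The branch term is analytic at (1/2) + ((1/2)*sqrt(6))*i and contributes nothing to the residue; only the rational part matters.
The factor γ**2 - γ + 7/4 splits as (γ - a)(γ - a') with a = (1/2) + ((1/2)*sqrt(6))*i, a' = (1/2) - ((1/2)*sqrt(6))*i. At the order-1 pole a set g(γ) = (γ - a)*(rational part) = [11*γ/37 + 25/24] / (γ - a').
Simple pole: residue = g(a) at a = (1/2) + ((1/2)*sqrt(6))*i, which is (11/74) - ((1057/5328)*sqrt(6))*i.
List the singular points by increasing real part (a conjugate pair: the negative imaginary part first).


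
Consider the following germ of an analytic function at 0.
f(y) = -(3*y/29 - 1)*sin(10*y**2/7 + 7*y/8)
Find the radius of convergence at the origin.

The radius of convergence is infinite.

The factor -sin(10*y**2/7 + 7*y/8) is entire and contributes no finite singular point.
The polynomial part has no poles.
No finite singular points: the Taylor series at 0 converges everywhere.


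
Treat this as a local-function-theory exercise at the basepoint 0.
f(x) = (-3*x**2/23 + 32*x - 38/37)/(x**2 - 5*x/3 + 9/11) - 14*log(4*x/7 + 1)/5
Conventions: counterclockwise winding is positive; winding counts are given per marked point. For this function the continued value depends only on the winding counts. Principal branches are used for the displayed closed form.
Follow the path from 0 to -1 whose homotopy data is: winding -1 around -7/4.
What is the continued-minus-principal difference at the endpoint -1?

The rational part is single-valued and drops out of the difference; each branch term changes only by its own monodromy.
(-14/5)*log(1 - x/(-7/4)): each positive loop around -7/4 adds 2*pi*i to the log, so winding -1 contributes (-14/5)*(-1)*2*pi*i = (28/5)*pi*i.
Summing the contributions at x = -1 gives (28/5)*pi*i.

Continued minus principal equals (28/5)*pi*i.


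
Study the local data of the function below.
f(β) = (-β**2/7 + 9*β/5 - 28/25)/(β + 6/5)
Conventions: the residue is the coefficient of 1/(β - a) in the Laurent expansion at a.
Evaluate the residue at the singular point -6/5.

At the order-1 pole -6/5 set g(β) = (β - (-6/5))*f(β) = -β**2/7 + 9*β/5 - 28/25.
Simple pole: residue = g(a) at a = -6/5, which is -122/35.

The residue is -122/35.


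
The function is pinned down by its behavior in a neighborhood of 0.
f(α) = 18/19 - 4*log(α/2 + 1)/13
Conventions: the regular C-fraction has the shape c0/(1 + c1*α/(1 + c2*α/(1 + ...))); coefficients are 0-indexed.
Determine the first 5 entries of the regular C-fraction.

The regular C-fraction coefficients are [18/19, 19/117, 41/468, 39/164, 1/82].

Taylor coefficients (expand at 0): a_0 = 18/19, a_1 = -2/13, a_2 = 1/26, a_3 = -1/78, a_4 = 1/208.
c0 = a_0 = 18/19. Peel one level at a time: if S = 1 + c*α/S' with S'(0) = 1, then c is the α-coefficient of S and S' = c*α/(S - 1).
S_1 = c0/f = 1 + (19/117)*α + (-779/54756)*α^2 + ...; c1 = 19/117.
S_2 = c1*α/(S_1 - 1) = 1 + (41/468)*α + (-1/48)*α^2 + ...; c2 = 41/468.
S_3 = c2*α/(S_2 - 1) = 1 + (39/164)*α + (-39/13448)*α^2 + ...; c3 = 39/164.
S_4 = c3*α/(S_3 - 1) = 1 + (1/82)*α + ...; c4 = 1/82.


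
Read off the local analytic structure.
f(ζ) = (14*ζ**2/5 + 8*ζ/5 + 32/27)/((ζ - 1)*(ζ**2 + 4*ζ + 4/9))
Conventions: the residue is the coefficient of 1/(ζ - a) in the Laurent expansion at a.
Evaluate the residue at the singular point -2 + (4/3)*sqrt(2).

The residue is 652/735 - (393/490)*sqrt(2).


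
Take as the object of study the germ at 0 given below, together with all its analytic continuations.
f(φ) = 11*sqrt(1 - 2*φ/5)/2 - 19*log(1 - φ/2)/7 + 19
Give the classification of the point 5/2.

The point is an algebraic (square-root) branch point.

The term (11/2)*sqrt(1 - φ/(5/2)) has argument 1 - 5/2/(5/2) = 0 at 5/2: a square-root (algebraic, two-sheeted) branch point; the remaining terms are analytic or single-valued there.


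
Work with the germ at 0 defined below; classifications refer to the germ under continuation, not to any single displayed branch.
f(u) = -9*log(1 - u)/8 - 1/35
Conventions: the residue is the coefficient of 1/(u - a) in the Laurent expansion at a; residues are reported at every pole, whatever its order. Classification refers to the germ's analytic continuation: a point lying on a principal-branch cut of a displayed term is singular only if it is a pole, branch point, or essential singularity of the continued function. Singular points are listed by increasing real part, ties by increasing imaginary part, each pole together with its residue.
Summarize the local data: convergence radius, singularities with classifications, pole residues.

Radius of convergence at 0: 1.
At 1: a logarithmic branch point.

Branch term (-9/8)*log(1 - u/(1)): its argument vanishes at u = 1, a logarithmic branch point, modulus 1.
The radius of convergence is the smallest modulus among the singular points: 1.


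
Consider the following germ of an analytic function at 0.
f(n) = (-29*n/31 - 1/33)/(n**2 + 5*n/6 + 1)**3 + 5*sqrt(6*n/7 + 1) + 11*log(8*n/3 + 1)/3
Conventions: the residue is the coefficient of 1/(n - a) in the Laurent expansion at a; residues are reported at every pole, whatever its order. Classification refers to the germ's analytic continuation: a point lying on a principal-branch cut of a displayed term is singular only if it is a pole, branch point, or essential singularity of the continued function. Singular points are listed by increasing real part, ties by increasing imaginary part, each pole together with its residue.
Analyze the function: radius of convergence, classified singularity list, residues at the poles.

Radius of convergence at 0: 3/8.
At -7/6: an algebraic (square-root) branch point.
At (-5/12) - ((1/12)*sqrt(119))*i: a pole of order 3; residue ((5719248/574639219)*sqrt(119))*i.
At (-5/12) + ((1/12)*sqrt(119))*i: a pole of order 3; residue -((5719248/574639219)*sqrt(119))*i.
At -3/8: a logarithmic branch point.

Denominator factor (n**2 + 5*n/6 + 1)^3: discriminant -119/36, complex-conjugate roots (-5/12) + ((1/12)*sqrt(119))*i and (-5/12) - ((1/12)*sqrt(119))*i; poles of order 3, moduli 1 and 1.
Branch term (5)*sqrt(1 - n/(-7/6)): its argument vanishes at n = -7/6, a square-root branch point, modulus 7/6.
Branch term (11/3)*log(1 - n/(-3/8)): its argument vanishes at n = -3/8, a logarithmic branch point, modulus 3/8.
The radius of convergence is the smallest modulus among the singular points: 3/8.
The branch terms are analytic at (-5/12) - ((1/12)*sqrt(119))*i and contribute nothing to the residue; only the rational part matters.
The factor n**2 + 5*n/6 + 1 splits as (n - a)(n - a') with a = (-5/12) - ((1/12)*sqrt(119))*i, a' = (-5/12) + ((1/12)*sqrt(119))*i. At the order-3 pole a set g(n) = (n - a)^3*(rational part) = [-29*n/31 - 1/33] / (n - a')^3.
Order-3 pole: residue = g''(a)/2; g''((-5/12) - ((1/12)*sqrt(119))*i) = ((11438496/574639219)*sqrt(119))*i, so the residue is ((5719248/574639219)*sqrt(119))*i.
The branch terms are analytic at (-5/12) + ((1/12)*sqrt(119))*i and contribute nothing to the residue; only the rational part matters.
The factor n**2 + 5*n/6 + 1 splits as (n - a)(n - a') with a = (-5/12) + ((1/12)*sqrt(119))*i, a' = (-5/12) - ((1/12)*sqrt(119))*i. At the order-3 pole a set g(n) = (n - a)^3*(rational part) = [-29*n/31 - 1/33] / (n - a')^3.
Order-3 pole: residue = g''(a)/2; g''((-5/12) + ((1/12)*sqrt(119))*i) = -((11438496/574639219)*sqrt(119))*i, so the residue is -((5719248/574639219)*sqrt(119))*i.
List the singular points by increasing real part (a conjugate pair: the negative imaginary part first).


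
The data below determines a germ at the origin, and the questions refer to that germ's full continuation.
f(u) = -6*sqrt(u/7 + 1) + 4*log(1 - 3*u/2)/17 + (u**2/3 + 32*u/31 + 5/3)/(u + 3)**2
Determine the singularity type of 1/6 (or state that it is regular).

The point is a regular point.

Denominator factors: u + 3 = 19/6 at u = 1/6 — none vanishes.
Branch term sqrt(1 - u/(-7)): argument at 1/6 is 43/42, nonzero, so 1/6 is not its branch point (a point on a principal cut is still regular for the continued germ).
Branch term log(1 - u/(2/3)): argument at 1/6 is 3/4, nonzero, so 1/6 is not its branch point (a point on a principal cut is still regular for the continued germ).
So the germ continues analytically to 1/6.


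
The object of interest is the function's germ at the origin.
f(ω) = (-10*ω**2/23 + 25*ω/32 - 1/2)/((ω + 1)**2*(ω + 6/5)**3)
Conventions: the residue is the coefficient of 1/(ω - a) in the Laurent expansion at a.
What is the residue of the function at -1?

At the order-2 pole -1 set g(ω) = (ω - (-1))^2*f(ω) = (-10*ω**2/23 + 25*ω/32 - 1/2)/(ω + 6/5)**3.
Order-2 pole: residue = g'(a); g'(-1) = 78750/23, so the residue is 78750/23.

The residue is 78750/23.


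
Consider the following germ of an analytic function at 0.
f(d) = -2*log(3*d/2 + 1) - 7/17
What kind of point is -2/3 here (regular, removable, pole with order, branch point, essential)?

The point is a logarithmic branch point.

The term (-2)*log(1 - d/(-2/3)) has argument 1 - -2/3/(-2/3) = 0 at -2/3: a logarithmic (infinitely-sheeted) branch point; the remaining terms are analytic or single-valued there.


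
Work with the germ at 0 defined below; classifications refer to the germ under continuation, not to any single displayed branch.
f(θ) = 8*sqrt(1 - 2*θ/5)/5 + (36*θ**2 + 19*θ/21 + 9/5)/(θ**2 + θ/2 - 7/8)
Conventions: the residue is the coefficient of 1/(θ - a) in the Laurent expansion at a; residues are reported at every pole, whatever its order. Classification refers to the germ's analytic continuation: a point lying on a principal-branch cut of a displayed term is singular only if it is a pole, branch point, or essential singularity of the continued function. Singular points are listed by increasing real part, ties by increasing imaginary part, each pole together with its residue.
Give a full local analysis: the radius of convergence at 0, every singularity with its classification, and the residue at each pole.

Denominator factor (θ**2 + θ/2 - 7/8): discriminant 15/4, real irrational roots -1/4 + (1/4)*sqrt(15) and -1/4 - (1/4)*sqrt(15); poles of order 1, moduli -1/4 + (1/4)*sqrt(15) and 1/4 + (1/4)*sqrt(15).
Branch term (8/5)*sqrt(1 - θ/(5/2)): its argument vanishes at θ = 5/2, a square-root branch point, modulus 5/2.
The radius of convergence is the smallest modulus among the singular points: -1/4 + (1/4)*sqrt(15).
The branch term is analytic at -1/4 - (1/4)*sqrt(15) and contributes nothing to the residue; only the rational part matters.
The factor θ**2 + θ/2 - 7/8 splits as (θ - a)(θ - a') with a = -1/4 - (1/4)*sqrt(15), a' = -1/4 + (1/4)*sqrt(15). At the order-1 pole a set g(θ) = (θ - a)*(rational part) = [36*θ**2 + 19*θ/21 + 9/5] / (θ - a').
Simple pole: residue = g(a) at a = -1/4 - (1/4)*sqrt(15), which is -359/42 - (15781/3150)*sqrt(15).
The branch term is analytic at -1/4 + (1/4)*sqrt(15) and contributes nothing to the residue; only the rational part matters.
The factor θ**2 + θ/2 - 7/8 splits as (θ - a)(θ - a') with a = -1/4 + (1/4)*sqrt(15), a' = -1/4 - (1/4)*sqrt(15). At the order-1 pole a set g(θ) = (θ - a)*(rational part) = [36*θ**2 + 19*θ/21 + 9/5] / (θ - a').
Simple pole: residue = g(a) at a = -1/4 + (1/4)*sqrt(15), which is -359/42 + (15781/3150)*sqrt(15).
List the singular points by increasing real part (a conjugate pair: the negative imaginary part first).

Radius of convergence at 0: -1/4 + (1/4)*sqrt(15).
At -1/4 - (1/4)*sqrt(15): a pole of order 1; residue -359/42 - (15781/3150)*sqrt(15).
At -1/4 + (1/4)*sqrt(15): a pole of order 1; residue -359/42 + (15781/3150)*sqrt(15).
At 5/2: an algebraic (square-root) branch point.
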